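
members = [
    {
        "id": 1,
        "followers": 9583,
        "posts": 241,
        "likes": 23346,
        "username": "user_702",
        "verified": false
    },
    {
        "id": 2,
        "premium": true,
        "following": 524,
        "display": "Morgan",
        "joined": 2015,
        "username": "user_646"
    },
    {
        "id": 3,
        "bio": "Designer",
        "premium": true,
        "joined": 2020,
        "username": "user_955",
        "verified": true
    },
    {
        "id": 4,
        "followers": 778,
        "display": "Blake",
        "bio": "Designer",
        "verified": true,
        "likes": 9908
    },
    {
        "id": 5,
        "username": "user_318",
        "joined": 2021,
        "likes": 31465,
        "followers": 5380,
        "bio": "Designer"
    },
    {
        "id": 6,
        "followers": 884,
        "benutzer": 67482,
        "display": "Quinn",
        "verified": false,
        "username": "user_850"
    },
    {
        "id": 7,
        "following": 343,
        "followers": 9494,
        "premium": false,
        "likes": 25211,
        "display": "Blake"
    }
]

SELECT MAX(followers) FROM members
9583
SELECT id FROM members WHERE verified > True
[]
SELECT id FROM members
[1, 2, 3, 4, 5, 6, 7]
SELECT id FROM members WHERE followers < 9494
[4, 5, 6]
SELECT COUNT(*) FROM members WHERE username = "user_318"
1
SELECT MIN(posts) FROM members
241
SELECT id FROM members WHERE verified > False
[3, 4]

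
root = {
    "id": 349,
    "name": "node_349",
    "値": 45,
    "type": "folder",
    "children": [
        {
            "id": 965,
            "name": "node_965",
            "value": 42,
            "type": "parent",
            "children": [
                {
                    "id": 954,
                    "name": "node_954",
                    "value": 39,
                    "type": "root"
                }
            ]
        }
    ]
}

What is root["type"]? "folder"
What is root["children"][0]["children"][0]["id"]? 954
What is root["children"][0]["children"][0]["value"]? 39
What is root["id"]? 349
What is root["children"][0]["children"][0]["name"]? "node_954"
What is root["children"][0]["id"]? 965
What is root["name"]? "node_349"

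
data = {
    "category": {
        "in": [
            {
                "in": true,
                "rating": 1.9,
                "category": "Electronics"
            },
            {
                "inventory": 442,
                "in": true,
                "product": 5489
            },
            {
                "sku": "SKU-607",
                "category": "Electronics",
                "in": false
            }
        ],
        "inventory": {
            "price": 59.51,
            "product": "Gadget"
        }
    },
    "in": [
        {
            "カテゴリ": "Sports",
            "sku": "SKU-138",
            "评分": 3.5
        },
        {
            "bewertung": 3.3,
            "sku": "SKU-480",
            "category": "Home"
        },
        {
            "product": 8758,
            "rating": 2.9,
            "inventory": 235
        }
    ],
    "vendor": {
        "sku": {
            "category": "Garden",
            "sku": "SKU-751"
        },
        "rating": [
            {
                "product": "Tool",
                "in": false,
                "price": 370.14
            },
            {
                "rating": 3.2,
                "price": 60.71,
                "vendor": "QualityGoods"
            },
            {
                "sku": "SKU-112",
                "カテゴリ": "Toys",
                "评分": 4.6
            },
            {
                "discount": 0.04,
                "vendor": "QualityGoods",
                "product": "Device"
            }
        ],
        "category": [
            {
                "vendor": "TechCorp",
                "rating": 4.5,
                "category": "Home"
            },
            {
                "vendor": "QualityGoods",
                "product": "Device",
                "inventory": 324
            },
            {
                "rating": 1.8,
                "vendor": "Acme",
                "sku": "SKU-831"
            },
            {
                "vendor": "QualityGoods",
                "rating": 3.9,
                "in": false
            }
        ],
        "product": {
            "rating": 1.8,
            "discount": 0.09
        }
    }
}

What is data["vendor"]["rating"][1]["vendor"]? "QualityGoods"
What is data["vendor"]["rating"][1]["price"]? 60.71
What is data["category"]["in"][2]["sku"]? "SKU-607"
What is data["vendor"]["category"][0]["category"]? "Home"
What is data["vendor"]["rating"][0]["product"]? "Tool"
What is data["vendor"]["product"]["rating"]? 1.8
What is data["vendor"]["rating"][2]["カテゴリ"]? "Toys"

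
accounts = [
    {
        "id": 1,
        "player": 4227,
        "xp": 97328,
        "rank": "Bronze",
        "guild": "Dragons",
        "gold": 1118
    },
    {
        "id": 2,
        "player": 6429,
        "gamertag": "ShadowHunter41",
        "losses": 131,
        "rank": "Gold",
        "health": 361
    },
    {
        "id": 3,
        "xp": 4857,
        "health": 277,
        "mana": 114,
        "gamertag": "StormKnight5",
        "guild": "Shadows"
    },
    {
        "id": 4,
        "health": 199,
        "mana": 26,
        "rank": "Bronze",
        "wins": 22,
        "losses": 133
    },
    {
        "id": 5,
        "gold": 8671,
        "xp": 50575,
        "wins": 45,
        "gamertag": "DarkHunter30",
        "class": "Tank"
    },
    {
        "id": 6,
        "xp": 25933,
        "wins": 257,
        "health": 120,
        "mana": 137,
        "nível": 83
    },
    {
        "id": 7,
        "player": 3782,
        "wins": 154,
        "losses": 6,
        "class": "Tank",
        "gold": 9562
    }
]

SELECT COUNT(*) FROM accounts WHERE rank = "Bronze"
2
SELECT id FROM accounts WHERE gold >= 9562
[7]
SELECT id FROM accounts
[1, 2, 3, 4, 5, 6, 7]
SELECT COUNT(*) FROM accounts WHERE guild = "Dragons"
1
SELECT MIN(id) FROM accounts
1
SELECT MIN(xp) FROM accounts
4857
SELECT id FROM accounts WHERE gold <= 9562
[1, 5, 7]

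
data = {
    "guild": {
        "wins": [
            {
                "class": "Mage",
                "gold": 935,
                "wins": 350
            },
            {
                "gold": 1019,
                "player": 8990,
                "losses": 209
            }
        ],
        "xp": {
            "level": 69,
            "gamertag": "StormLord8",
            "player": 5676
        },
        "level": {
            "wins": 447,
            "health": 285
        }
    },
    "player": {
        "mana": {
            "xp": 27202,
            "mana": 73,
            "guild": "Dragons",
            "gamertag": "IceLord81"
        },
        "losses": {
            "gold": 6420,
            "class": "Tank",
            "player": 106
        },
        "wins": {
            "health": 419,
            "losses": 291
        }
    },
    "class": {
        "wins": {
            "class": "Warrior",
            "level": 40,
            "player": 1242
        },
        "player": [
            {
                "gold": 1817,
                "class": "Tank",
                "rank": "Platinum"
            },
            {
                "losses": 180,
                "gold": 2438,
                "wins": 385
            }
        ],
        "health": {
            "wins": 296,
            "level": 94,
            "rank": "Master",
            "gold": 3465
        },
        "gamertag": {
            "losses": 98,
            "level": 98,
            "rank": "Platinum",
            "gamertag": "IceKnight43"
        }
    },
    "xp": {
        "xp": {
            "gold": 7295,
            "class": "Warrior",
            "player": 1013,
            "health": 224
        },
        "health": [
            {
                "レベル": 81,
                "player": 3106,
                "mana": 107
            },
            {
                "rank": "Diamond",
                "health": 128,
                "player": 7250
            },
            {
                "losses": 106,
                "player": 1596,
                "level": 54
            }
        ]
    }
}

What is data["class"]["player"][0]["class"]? "Tank"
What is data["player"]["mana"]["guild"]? "Dragons"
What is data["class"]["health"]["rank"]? "Master"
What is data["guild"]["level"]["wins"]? 447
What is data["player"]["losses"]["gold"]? 6420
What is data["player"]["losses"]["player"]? 106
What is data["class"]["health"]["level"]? 94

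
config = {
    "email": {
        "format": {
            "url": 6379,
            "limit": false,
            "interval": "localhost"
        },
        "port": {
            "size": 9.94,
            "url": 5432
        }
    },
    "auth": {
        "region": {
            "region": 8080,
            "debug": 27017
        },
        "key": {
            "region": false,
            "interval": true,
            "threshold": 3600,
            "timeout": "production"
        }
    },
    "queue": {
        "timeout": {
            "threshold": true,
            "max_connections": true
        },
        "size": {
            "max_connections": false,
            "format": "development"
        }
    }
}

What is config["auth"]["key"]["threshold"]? 3600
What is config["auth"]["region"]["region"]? 8080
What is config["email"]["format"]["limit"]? False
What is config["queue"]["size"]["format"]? "development"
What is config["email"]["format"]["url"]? 6379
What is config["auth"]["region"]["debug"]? 27017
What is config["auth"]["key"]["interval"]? True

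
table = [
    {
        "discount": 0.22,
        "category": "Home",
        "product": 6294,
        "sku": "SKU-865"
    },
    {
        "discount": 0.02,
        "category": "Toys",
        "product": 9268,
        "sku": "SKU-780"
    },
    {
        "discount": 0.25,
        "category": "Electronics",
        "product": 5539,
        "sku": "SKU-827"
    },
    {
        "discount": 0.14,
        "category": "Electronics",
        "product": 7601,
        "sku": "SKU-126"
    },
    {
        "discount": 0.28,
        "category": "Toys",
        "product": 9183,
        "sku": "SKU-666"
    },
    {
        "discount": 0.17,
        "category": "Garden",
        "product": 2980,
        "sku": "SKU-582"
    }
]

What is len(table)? 6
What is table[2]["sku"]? "SKU-827"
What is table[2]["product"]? 5539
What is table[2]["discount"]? 0.25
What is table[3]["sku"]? "SKU-126"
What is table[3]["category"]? "Electronics"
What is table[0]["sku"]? "SKU-865"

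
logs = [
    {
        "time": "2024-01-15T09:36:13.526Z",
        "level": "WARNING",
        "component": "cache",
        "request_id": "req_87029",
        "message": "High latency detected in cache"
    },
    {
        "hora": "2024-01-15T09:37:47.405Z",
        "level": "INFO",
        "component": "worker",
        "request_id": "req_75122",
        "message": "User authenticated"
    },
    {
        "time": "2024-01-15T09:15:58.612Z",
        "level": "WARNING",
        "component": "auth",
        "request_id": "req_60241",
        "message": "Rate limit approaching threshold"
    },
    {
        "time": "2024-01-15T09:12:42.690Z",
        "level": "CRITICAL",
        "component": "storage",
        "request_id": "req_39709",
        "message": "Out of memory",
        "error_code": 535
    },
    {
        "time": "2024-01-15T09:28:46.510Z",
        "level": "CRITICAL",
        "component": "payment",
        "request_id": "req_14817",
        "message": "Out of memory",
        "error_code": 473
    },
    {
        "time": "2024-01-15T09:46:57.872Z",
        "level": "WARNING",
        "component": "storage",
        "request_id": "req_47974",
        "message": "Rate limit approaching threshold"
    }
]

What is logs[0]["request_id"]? "req_87029"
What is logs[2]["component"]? "auth"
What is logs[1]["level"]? "INFO"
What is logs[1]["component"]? "worker"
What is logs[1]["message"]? "User authenticated"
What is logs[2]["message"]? "Rate limit approaching threshold"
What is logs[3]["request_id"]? "req_39709"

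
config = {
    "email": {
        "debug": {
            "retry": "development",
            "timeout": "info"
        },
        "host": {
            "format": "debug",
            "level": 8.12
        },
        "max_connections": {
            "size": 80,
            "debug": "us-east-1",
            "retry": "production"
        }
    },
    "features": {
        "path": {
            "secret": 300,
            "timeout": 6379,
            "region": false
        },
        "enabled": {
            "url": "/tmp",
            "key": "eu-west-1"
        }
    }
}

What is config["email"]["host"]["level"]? 8.12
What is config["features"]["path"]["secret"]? 300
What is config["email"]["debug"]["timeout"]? "info"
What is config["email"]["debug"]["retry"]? "development"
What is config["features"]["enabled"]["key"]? "eu-west-1"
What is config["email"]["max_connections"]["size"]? 80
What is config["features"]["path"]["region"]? False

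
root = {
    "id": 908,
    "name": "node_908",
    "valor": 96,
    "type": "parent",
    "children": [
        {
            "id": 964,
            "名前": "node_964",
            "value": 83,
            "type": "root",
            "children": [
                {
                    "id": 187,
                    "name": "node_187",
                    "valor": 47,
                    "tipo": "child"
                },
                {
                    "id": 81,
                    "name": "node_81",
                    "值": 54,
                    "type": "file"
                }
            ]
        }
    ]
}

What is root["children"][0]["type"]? "root"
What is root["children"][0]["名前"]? "node_964"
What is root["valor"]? 96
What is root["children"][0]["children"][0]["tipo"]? "child"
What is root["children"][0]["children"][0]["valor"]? 47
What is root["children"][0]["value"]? 83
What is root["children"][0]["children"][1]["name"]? "node_81"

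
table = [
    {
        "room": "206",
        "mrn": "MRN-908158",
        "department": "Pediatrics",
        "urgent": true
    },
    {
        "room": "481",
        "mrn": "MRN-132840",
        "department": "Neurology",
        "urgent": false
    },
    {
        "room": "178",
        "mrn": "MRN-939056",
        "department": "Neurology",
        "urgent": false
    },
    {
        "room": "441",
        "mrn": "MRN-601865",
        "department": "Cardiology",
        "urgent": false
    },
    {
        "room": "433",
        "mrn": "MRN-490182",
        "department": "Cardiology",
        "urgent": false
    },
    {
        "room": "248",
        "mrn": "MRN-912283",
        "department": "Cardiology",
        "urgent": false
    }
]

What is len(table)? 6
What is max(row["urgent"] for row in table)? True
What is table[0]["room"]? "206"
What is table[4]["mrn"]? "MRN-490182"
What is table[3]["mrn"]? "MRN-601865"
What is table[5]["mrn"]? "MRN-912283"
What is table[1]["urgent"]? False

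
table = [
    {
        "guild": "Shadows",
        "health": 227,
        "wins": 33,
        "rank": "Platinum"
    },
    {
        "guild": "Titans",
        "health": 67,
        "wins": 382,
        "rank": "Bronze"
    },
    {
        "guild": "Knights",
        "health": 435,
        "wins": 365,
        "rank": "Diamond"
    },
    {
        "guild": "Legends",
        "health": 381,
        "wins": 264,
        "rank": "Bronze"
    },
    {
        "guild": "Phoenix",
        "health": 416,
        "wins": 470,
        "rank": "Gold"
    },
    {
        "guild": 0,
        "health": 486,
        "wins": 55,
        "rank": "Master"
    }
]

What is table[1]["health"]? 67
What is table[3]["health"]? 381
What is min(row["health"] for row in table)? 67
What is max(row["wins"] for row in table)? 470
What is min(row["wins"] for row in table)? 33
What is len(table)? 6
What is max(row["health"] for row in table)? 486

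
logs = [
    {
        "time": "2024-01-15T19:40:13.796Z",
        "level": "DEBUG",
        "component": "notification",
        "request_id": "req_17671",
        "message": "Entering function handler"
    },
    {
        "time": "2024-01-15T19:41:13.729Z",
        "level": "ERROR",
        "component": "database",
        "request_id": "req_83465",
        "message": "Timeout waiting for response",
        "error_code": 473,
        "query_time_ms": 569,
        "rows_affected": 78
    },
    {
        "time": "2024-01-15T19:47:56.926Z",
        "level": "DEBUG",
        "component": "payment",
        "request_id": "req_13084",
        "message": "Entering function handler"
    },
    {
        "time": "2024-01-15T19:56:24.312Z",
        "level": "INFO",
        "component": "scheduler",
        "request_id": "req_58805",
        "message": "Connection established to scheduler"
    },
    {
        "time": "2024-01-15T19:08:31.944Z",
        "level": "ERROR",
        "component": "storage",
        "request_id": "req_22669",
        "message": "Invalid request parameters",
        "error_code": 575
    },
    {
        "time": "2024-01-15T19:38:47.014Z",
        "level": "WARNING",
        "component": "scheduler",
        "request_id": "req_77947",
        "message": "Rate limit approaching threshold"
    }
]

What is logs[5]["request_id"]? "req_77947"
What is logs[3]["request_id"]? "req_58805"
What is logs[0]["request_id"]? "req_17671"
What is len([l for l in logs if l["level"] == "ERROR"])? 2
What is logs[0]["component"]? "notification"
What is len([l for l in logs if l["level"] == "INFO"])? 1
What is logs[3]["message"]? "Connection established to scheduler"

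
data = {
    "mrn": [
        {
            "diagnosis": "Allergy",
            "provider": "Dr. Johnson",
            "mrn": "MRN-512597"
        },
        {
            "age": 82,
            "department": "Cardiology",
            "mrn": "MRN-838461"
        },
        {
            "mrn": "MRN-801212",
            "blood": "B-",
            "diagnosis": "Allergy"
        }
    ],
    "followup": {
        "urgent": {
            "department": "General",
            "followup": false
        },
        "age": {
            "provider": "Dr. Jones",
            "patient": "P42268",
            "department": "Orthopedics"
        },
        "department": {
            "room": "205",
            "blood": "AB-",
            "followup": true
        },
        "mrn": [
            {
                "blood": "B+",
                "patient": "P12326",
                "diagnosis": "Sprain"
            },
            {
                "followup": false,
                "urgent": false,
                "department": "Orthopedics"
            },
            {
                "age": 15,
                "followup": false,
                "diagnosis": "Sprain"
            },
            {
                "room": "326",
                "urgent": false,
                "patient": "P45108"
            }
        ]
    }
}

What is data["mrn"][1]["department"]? "Cardiology"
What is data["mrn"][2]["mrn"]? "MRN-801212"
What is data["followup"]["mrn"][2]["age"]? 15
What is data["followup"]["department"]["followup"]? True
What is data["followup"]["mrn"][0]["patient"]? "P12326"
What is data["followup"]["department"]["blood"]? "AB-"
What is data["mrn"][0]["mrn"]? "MRN-512597"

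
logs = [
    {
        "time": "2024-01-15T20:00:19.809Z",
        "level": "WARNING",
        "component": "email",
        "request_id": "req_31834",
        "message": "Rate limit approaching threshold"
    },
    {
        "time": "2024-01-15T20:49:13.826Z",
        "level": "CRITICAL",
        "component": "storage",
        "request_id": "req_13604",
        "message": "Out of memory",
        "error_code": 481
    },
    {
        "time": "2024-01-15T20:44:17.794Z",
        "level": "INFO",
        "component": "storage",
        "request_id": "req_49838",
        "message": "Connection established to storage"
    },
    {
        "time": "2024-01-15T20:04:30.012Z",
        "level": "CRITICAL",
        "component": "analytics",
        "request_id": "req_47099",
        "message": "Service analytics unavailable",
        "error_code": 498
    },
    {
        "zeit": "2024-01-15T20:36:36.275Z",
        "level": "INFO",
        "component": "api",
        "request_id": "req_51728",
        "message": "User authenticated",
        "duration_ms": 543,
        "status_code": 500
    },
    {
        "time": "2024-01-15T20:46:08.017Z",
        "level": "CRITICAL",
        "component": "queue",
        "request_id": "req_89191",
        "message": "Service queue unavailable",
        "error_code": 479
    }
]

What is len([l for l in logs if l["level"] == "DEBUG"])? 0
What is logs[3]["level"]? "CRITICAL"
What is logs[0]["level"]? "WARNING"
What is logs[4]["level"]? "INFO"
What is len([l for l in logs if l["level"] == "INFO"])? 2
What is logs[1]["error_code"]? 481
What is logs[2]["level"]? "INFO"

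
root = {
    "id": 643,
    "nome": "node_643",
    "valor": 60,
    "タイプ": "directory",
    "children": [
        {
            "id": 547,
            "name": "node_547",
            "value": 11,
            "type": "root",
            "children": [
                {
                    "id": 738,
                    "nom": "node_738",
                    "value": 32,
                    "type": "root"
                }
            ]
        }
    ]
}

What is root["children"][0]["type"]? "root"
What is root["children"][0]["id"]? 547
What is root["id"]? 643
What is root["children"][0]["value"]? 11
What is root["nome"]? "node_643"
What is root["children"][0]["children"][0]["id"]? 738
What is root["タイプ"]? "directory"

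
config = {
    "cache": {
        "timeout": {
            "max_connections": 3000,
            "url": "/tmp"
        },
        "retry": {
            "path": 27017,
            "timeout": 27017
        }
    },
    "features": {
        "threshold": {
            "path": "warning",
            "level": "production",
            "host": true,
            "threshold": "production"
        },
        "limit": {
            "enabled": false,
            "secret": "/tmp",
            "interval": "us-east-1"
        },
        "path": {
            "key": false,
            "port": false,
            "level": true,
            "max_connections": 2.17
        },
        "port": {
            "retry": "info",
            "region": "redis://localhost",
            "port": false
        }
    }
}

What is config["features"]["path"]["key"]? False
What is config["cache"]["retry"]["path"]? 27017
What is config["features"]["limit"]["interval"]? "us-east-1"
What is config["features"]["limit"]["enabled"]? False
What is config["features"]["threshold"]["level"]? "production"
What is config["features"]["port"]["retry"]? "info"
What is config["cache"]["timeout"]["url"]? "/tmp"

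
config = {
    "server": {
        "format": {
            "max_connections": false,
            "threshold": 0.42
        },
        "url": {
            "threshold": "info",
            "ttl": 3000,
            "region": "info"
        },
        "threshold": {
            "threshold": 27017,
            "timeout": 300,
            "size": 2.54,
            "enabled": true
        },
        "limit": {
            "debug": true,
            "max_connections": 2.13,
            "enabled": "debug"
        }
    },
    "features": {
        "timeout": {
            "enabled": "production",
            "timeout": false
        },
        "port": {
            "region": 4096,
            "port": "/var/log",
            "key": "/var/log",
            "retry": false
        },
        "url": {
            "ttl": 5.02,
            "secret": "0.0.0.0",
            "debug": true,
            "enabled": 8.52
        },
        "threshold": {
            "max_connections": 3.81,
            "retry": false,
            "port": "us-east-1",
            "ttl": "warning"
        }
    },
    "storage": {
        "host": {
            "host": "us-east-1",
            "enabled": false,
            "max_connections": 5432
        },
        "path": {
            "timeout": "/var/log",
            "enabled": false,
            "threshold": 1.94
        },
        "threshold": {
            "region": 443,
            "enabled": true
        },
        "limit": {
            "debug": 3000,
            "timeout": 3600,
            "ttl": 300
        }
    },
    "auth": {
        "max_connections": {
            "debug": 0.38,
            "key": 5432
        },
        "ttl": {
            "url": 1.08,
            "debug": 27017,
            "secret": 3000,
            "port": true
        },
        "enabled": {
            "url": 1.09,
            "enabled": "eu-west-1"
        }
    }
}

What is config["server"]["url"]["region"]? "info"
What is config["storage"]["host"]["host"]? "us-east-1"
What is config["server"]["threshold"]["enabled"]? True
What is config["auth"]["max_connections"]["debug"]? 0.38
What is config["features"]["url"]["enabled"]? 8.52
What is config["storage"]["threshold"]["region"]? 443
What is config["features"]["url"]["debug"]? True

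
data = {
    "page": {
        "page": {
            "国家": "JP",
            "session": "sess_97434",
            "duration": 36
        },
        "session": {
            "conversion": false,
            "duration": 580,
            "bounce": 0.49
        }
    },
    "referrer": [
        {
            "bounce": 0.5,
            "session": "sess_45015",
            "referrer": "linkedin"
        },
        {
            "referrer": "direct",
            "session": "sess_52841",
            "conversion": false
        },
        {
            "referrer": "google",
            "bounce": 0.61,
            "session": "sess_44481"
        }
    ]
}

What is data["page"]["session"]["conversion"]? False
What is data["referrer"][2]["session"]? "sess_44481"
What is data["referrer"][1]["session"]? "sess_52841"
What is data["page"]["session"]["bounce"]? 0.49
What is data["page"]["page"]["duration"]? 36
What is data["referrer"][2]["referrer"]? "google"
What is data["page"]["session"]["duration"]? 580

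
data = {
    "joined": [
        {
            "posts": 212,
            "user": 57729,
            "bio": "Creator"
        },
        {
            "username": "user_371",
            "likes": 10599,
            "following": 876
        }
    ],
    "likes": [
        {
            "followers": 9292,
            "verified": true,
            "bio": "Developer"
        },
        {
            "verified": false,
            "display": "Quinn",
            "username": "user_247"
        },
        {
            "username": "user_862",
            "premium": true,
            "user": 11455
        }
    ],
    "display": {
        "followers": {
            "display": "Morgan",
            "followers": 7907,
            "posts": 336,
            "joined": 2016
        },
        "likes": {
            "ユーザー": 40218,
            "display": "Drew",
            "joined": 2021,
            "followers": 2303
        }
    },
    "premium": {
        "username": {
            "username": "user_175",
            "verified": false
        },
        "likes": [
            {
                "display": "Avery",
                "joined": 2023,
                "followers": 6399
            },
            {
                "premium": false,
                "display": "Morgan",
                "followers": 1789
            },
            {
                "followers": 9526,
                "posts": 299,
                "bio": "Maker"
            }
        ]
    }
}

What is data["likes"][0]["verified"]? True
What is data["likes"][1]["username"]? "user_247"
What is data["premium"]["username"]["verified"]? False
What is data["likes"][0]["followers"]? 9292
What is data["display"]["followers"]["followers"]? 7907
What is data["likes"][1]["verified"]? False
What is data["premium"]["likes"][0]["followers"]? 6399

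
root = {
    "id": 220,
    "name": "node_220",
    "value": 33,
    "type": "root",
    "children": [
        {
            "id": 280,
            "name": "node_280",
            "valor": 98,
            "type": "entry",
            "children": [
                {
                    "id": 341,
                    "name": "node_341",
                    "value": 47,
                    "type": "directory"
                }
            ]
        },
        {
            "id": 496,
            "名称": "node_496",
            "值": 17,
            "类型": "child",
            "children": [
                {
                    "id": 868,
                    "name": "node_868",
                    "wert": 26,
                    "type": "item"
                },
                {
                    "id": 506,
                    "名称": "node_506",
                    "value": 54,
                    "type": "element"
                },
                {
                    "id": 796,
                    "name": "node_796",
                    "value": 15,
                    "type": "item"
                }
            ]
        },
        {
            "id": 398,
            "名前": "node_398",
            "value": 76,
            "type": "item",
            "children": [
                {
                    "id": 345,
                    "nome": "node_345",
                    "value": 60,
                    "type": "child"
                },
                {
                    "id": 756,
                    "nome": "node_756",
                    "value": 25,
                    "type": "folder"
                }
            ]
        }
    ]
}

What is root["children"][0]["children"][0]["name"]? "node_341"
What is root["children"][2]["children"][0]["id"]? 345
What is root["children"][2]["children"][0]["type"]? "child"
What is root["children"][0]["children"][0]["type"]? "directory"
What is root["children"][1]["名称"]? "node_496"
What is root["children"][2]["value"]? 76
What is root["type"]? "root"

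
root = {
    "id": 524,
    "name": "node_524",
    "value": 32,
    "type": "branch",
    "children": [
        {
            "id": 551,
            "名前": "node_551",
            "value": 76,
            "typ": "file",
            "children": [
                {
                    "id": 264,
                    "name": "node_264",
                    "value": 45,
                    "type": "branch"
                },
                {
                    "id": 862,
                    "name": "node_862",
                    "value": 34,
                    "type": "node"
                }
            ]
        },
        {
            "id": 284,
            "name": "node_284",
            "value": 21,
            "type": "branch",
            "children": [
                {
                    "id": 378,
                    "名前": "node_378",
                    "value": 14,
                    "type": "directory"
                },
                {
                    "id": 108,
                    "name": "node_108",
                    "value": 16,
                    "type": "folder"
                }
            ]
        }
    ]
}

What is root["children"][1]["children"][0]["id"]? 378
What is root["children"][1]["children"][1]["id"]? 108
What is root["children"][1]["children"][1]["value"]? 16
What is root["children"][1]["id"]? 284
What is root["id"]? 524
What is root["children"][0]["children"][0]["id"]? 264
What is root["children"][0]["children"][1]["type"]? "node"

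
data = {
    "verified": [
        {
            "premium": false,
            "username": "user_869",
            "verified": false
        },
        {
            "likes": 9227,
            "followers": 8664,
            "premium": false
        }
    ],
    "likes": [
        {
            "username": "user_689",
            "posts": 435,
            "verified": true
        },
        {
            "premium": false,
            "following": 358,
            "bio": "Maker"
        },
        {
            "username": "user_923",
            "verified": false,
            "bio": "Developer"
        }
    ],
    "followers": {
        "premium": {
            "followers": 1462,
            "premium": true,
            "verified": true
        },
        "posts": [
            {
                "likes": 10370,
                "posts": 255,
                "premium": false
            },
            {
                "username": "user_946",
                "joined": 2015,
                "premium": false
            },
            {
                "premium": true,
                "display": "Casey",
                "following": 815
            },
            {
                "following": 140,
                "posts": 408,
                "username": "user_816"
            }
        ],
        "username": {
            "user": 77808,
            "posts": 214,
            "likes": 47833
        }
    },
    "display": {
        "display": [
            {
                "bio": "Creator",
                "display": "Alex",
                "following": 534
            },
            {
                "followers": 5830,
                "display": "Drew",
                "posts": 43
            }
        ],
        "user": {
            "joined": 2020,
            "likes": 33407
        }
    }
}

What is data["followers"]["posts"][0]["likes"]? 10370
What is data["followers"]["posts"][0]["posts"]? 255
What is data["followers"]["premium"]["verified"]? True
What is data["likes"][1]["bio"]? "Maker"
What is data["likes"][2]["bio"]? "Developer"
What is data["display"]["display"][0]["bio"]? "Creator"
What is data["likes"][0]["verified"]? True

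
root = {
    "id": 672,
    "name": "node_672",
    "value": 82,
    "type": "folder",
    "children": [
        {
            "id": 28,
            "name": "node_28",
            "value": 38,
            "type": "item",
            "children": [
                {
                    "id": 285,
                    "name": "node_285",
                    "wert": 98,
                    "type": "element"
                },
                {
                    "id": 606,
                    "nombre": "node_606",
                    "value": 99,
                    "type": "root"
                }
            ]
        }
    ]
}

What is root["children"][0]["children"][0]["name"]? "node_285"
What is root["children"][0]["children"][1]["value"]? 99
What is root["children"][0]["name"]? "node_28"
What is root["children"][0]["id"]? 28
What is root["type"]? "folder"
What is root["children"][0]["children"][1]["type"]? "root"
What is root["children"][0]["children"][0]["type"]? "element"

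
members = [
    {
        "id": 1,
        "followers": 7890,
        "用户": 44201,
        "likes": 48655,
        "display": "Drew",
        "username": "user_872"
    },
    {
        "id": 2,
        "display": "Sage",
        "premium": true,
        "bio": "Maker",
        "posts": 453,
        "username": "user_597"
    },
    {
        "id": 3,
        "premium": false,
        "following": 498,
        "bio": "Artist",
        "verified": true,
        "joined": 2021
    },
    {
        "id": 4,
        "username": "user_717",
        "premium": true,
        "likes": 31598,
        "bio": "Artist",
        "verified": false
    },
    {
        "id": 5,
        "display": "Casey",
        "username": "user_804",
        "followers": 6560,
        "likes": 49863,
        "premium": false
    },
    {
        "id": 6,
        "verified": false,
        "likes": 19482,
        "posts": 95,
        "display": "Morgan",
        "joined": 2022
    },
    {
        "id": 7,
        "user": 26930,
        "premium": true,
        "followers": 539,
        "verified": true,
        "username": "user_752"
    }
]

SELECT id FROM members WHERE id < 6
[1, 2, 3, 4, 5]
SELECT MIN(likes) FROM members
19482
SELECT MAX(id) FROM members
7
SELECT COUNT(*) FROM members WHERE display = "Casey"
1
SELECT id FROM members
[1, 2, 3, 4, 5, 6, 7]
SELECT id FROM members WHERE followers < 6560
[7]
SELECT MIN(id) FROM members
1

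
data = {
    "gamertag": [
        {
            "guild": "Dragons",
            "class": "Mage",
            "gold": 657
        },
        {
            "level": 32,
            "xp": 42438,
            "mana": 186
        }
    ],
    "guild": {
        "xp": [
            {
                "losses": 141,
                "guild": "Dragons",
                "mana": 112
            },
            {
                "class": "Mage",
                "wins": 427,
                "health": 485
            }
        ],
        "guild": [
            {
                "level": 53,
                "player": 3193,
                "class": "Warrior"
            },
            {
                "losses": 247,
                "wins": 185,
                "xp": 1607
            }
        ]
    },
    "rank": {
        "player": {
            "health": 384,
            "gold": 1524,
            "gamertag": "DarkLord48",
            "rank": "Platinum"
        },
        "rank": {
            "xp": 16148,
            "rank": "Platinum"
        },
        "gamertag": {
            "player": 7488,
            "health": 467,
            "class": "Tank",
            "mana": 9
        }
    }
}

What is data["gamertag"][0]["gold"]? 657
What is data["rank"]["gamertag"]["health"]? 467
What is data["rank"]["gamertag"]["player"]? 7488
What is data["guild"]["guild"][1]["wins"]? 185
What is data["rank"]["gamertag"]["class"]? "Tank"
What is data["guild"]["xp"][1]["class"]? "Mage"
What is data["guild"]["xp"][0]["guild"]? "Dragons"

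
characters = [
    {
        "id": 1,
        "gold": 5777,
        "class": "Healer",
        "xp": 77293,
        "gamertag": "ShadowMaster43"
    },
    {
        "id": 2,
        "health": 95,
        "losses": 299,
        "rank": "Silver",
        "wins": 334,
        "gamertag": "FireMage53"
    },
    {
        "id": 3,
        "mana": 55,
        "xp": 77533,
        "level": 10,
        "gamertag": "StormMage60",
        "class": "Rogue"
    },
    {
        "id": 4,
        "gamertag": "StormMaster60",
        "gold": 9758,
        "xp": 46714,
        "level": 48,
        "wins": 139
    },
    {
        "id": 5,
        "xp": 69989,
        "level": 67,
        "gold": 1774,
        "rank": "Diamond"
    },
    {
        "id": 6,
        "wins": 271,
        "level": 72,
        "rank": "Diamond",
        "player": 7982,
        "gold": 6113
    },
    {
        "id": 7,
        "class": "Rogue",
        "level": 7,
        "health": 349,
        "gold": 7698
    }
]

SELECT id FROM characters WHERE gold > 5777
[4, 6, 7]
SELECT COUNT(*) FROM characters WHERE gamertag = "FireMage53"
1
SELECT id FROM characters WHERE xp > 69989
[1, 3]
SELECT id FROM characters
[1, 2, 3, 4, 5, 6, 7]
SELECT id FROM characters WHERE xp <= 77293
[1, 4, 5]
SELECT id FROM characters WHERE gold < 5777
[5]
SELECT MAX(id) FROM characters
7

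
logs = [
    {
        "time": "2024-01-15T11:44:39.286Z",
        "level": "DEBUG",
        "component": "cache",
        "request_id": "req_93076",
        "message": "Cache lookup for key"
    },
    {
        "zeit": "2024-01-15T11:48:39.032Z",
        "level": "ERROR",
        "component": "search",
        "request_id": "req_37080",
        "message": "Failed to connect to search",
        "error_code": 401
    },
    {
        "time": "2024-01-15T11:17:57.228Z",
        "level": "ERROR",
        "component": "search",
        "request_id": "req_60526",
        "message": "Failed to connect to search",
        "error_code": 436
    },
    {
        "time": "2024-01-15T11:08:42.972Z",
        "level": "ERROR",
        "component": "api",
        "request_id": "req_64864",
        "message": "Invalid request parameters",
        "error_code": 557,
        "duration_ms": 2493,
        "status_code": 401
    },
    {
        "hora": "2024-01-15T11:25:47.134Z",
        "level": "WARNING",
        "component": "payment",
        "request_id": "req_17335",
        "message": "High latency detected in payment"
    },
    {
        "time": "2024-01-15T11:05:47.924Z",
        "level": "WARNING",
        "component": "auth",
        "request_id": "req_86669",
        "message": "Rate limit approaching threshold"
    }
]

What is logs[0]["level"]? "DEBUG"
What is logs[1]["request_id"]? "req_37080"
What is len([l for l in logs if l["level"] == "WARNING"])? 2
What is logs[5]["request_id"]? "req_86669"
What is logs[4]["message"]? "High latency detected in payment"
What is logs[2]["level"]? "ERROR"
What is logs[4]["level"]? "WARNING"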